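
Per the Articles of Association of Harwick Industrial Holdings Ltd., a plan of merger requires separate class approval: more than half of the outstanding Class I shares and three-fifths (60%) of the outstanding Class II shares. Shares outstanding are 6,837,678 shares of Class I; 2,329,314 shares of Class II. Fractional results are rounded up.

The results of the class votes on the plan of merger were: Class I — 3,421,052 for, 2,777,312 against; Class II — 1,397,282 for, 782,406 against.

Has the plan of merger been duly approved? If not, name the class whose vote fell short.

Class I: a majority of 6837678 is 3418840; 3,418,840 required, 3,421,052 in favor — approved.
Class II: 3/5 of 2329314 = 1397588.40, rounded up to 1397589; 1,397,589 required, 1,397,282 in favor — not approved.

Not approved — the Class II shares did not give the required vote.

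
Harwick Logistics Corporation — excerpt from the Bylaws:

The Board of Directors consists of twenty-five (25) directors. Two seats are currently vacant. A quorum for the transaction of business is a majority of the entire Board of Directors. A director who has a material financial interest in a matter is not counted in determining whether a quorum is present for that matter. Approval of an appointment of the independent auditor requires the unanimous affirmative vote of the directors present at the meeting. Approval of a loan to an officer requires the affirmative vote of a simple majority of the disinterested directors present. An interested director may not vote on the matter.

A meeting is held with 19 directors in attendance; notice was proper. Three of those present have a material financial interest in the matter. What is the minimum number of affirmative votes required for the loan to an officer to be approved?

The loan to an officer requires a majority of the disinterested directors present (19 − 3 = 16).
A majority of 16 is 9.

9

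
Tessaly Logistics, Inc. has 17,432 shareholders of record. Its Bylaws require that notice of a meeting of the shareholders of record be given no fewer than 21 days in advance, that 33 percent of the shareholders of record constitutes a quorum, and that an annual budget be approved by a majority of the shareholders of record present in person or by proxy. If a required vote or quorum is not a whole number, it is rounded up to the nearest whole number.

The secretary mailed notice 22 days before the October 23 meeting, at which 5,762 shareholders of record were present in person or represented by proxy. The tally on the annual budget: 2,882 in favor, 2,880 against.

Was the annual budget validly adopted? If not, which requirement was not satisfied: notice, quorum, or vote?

Valid — all requirements satisfied.

Notice: 22 days given; 21 required. Satisfied.
Quorum: 33% of 17,432 = 5,752.56, rounded up to 5,753; 5,762 present. Satisfied.
Vote: requires a majority of those present (5,762); a majority of 5762 is 2882, so 2,882 needed; 2,882 in favor. Satisfied.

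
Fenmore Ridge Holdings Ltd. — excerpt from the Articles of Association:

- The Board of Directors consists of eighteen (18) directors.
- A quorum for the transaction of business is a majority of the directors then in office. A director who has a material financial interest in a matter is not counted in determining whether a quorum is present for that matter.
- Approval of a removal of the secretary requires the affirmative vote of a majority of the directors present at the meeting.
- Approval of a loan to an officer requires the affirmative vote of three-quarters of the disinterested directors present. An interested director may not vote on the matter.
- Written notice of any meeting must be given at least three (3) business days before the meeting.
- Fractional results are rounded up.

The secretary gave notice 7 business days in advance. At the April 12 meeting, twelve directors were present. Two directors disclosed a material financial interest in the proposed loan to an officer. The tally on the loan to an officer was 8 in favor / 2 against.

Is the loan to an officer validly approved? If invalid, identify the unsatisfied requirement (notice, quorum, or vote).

Notice: 7 business days given; 3 required (7 ≥ 3). Satisfied.
Quorum: 12 present, but the 2 interested directors do not count, leaving 10. Quorum is 10. Satisfied.
Vote: the loan to an officer requires three-fourths of the disinterested directors present (12 − 2 = 10). 3/4 of 10 = 7.50, rounded up to 8, so 8 affirmative votes are needed; 8 voted in favor. Satisfied.

Valid — all requirements satisfied.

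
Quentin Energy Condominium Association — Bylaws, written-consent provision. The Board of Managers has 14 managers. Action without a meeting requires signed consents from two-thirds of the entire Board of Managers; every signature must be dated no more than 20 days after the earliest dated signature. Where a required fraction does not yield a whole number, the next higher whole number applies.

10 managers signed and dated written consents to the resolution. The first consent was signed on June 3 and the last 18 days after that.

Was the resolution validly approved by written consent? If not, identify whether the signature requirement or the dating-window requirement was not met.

Effective — both the signature and dating-window requirements are satisfied.

Signatures required: two-thirds of 14 — 2/3 of 14 = 9.33, rounded up to 10, so 10 needed; 10 signed. Sufficient.
Dating window: the latest signature is 18 days after the earliest; the limit is 20 days. Within the window.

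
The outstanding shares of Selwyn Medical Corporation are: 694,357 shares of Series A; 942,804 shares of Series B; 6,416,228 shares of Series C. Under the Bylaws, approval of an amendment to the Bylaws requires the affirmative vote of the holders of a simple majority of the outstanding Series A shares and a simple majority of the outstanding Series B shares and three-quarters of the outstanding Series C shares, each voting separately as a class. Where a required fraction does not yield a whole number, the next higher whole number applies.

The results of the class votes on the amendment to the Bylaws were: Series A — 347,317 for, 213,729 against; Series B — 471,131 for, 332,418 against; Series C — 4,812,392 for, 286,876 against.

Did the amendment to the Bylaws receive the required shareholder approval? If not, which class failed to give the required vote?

Series A: a majority of 694357 is 347179; 347,179 required, 347,317 in favor — approved.
Series B: a majority of 942804 is 471403; 471,403 required, 471,131 in favor — not approved.
Series C: 3/4 of 6416228 = 4812171; 4,812,171 required, 4,812,392 in favor — approved.

Not approved — the Series B shares did not give the required vote.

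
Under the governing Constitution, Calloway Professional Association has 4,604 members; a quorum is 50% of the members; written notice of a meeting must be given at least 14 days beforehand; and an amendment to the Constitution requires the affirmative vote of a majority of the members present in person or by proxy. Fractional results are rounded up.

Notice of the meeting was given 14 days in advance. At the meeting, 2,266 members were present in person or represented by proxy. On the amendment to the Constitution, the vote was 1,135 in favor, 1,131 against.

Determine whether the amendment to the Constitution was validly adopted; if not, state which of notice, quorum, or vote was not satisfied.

Invalid — quorum requirement not satisfied.

Notice: 14 days given; 14 required. Satisfied.
Quorum: 50% of 4,604 = 2,302; 2,266 present. Not satisfied.
Vote: requires a majority of those present (2,266); a majority of 2266 is 1134, so 1,134 needed; 1,135 in favor. Satisfied.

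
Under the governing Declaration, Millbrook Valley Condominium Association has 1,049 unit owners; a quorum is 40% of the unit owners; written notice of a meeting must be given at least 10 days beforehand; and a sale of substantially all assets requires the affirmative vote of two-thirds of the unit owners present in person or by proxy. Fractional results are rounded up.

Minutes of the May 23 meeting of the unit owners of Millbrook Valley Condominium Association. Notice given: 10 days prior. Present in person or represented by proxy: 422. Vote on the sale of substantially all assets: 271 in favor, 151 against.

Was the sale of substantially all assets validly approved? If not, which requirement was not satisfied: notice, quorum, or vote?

Notice: 10 days given; 10 required. Satisfied.
Quorum: 40% of 1,049 = 419.60, rounded up to 420; 422 present. Satisfied.
Vote: requires two-thirds of those present (422); 2/3 of 422 = 281.33, rounded up to 282, so 282 needed; 271 in favor. Not satisfied.

Invalid — vote requirement not satisfied.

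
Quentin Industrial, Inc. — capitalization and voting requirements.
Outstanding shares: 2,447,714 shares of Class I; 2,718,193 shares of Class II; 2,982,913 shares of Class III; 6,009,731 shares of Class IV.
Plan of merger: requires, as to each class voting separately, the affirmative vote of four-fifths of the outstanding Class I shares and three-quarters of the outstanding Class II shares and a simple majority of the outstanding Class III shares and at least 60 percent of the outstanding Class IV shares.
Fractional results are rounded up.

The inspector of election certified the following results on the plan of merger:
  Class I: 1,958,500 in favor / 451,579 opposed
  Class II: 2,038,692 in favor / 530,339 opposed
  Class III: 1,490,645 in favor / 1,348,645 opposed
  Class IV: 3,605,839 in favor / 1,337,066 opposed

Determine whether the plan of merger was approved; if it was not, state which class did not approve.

Not approved — the Class III shares did not give the required vote.

Class I: 4/5 of 2447714 = 1958171.20, rounded up to 1958172; 1,958,172 required, 1,958,500 in favor — approved.
Class II: 3/4 of 2718193 = 2038644.75, rounded up to 2038645; 2,038,645 required, 2,038,692 in favor — approved.
Class III: a majority of 2982913 is 1491457; 1,491,457 required, 1,490,645 in favor — not approved.
Class IV: 3/5 of 6009731 = 3605838.60, rounded up to 3605839; 3,605,839 required, 3,605,839 in favor — approved.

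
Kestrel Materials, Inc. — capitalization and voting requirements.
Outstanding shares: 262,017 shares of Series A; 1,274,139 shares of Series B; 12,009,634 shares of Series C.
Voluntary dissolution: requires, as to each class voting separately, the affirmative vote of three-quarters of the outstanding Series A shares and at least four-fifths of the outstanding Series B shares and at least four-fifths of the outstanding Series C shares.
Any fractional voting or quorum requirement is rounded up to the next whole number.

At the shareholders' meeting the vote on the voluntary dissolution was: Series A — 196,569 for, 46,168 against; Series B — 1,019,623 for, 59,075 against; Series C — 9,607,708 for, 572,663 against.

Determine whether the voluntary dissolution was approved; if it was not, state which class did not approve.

Approved — every class gave the required vote.

Series A: 3/4 of 262017 = 196512.75, rounded up to 196513; 196,513 required, 196,569 in favor — approved.
Series B: 4/5 of 1274139 = 1019311.20, rounded up to 1019312; 1,019,312 required, 1,019,623 in favor — approved.
Series C: 4/5 of 12009634 = 9607707.20, rounded up to 9607708; 9,607,708 required, 9,607,708 in favor — approved.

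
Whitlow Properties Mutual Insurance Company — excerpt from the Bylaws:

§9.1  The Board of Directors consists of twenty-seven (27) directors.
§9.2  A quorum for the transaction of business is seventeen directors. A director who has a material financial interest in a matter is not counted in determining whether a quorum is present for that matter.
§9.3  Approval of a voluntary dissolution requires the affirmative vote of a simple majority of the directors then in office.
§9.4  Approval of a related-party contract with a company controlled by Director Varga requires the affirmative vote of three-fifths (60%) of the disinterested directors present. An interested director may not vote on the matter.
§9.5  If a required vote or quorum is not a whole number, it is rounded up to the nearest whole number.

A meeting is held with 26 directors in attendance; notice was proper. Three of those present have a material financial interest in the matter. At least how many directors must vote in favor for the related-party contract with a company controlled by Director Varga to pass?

The related-party contract with a company controlled by Director Varga requires three-fifths of the disinterested directors present (26 − 3 = 23).
3/5 of 23 = 13.80, rounded up to 14.

14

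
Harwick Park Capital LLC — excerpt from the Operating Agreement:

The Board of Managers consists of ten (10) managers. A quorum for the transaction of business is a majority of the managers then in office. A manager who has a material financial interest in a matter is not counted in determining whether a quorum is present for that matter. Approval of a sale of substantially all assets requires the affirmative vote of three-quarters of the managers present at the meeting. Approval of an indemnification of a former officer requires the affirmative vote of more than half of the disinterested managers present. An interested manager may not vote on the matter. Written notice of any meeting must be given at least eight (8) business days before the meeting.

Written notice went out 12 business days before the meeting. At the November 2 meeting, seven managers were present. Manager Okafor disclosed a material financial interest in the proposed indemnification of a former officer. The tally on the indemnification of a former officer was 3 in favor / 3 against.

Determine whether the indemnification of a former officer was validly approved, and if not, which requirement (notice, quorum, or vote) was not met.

Invalid — vote requirement not satisfied.

Notice: 12 business days given; 8 required (12 ≥ 8). Satisfied.
Quorum: 7 present, but the 1 interested manager does not count, leaving 6. Quorum is 6. Satisfied.
Vote: the indemnification of a former officer requires a majority of the disinterested managers present (7 − 1 = 6). A majority of 6 is 4, so 4 affirmative votes are needed; 3 voted in favor. Not satisfied.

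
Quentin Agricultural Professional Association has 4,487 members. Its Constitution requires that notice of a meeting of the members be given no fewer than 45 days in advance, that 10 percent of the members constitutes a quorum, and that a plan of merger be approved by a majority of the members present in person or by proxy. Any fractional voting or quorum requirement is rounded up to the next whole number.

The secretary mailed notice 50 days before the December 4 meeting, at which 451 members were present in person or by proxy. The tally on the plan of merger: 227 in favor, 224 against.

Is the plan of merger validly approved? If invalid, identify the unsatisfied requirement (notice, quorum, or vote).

Valid — all requirements satisfied.

Notice: 50 days given; 45 required. Satisfied.
Quorum: 10% of 4,487 = 448.70, rounded up to 449; 451 present. Satisfied.
Vote: requires a majority of those present (451); a majority of 451 is 226, so 226 needed; 227 in favor. Satisfied.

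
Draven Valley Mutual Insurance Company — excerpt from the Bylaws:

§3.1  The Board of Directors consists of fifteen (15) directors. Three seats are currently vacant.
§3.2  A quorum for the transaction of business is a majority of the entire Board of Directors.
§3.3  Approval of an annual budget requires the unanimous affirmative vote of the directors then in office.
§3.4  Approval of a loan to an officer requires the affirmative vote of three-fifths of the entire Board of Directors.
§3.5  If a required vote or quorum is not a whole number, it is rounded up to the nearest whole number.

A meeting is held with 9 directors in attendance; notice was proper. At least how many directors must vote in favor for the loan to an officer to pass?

9

The loan to an officer requires three-fifths of the entire Board of Directors (15).
3/5 of 15 = 9.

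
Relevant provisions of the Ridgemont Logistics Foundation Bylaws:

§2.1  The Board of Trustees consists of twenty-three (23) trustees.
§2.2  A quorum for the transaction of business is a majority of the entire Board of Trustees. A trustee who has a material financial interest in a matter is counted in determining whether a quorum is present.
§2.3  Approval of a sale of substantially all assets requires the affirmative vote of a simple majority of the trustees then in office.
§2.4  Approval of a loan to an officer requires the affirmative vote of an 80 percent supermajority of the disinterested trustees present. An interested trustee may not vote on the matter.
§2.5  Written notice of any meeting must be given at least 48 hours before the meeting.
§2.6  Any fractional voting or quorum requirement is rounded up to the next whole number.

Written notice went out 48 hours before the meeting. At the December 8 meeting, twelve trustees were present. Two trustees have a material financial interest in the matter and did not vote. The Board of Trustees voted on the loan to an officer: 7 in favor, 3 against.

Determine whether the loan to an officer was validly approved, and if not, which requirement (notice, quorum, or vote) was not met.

Invalid — vote requirement not satisfied.

Notice: 48 hours given; 48 required (48 ≥ 48). Satisfied.
Quorum: 12 present (interested trustees count toward quorum); quorum is 12. Satisfied.
Vote: the loan to an officer requires four-fifths of the disinterested trustees present (12 − 2 = 10). 4/5 of 10 = 8, so 8 affirmative votes are needed; 7 voted in favor. Not satisfied.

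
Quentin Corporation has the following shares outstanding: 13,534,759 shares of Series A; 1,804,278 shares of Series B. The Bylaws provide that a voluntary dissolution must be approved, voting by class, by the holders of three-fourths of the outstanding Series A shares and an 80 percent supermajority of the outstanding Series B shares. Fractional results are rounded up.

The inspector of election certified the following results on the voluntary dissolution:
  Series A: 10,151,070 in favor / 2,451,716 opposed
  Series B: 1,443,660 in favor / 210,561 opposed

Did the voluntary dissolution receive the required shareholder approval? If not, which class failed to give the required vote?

Approved — every class gave the required vote.

Series A: 3/4 of 13534759 = 10151069.25, rounded up to 10151070; 10,151,070 required, 10,151,070 in favor — approved.
Series B: 4/5 of 1804278 = 1443422.40, rounded up to 1443423; 1,443,423 required, 1,443,660 in favor — approved.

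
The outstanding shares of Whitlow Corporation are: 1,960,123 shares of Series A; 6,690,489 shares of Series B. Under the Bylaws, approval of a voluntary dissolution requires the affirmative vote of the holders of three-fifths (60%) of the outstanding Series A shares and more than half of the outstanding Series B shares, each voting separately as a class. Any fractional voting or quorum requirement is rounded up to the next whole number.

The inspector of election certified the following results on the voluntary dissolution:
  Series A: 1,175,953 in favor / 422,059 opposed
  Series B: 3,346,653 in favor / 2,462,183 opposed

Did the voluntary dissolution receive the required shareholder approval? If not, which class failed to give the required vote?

Not approved — the Series A shares did not give the required vote.

Series A: 3/5 of 1960123 = 1176073.80, rounded up to 1176074; 1,176,074 required, 1,175,953 in favor — not approved.
Series B: a majority of 6690489 is 3345245; 3,345,245 required, 3,346,653 in favor — approved.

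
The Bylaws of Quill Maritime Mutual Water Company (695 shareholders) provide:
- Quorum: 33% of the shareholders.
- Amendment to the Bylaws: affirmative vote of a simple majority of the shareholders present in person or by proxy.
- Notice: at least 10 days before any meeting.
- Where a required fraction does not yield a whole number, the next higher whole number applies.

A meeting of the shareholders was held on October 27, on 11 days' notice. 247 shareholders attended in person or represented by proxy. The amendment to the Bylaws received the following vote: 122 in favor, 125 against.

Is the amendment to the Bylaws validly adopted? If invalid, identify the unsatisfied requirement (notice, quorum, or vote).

Notice: 11 days given; 10 required. Satisfied.
Quorum: 33% of 695 = 229.35, rounded up to 230; 247 present. Satisfied.
Vote: requires a majority of those present (247); a majority of 247 is 124, so 124 needed; 122 in favor. Not satisfied.

Invalid — vote requirement not satisfied.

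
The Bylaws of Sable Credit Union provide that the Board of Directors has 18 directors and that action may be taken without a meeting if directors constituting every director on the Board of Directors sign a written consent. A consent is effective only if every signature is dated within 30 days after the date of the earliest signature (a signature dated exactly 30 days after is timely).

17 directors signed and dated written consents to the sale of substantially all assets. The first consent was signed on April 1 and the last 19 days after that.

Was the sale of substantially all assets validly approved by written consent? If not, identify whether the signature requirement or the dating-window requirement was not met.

Not effective — insufficient signatures.

Signatures required: every one of 18 — unanimous means all 18, so 18 needed; 17 signed. Insufficient.
Dating window: the latest signature is 19 days after the earliest; the limit is 30 days. Within the window.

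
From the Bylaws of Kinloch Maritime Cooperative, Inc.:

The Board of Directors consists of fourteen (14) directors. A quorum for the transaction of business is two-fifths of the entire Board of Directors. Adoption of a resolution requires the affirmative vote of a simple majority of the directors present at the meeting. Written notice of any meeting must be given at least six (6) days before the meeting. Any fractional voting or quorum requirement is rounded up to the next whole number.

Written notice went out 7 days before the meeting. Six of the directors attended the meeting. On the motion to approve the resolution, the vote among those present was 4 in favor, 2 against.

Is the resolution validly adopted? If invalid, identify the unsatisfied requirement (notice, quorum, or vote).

Valid — all requirements satisfied.

Notice: 7 days given; 6 required (7 ≥ 6). Satisfied.
Quorum: 6 present; quorum is 6. Satisfied.
Vote: the resolution requires a majority of the directors present (6). A majority of 6 is 4, so 4 affirmative votes are needed; 4 voted in favor. Satisfied.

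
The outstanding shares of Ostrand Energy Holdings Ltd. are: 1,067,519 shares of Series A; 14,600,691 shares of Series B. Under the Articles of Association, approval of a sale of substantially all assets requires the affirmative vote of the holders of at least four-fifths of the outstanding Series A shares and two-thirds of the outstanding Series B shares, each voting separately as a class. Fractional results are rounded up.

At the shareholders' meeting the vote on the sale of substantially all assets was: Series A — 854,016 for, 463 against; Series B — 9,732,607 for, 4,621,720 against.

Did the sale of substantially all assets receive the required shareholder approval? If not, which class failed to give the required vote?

Not approved — the Series B shares did not give the required vote.

Series A: 4/5 of 1067519 = 854015.20, rounded up to 854016; 854,016 required, 854,016 in favor — approved.
Series B: 2/3 of 14600691 = 9733794; 9,733,794 required, 9,732,607 in favor — not approved.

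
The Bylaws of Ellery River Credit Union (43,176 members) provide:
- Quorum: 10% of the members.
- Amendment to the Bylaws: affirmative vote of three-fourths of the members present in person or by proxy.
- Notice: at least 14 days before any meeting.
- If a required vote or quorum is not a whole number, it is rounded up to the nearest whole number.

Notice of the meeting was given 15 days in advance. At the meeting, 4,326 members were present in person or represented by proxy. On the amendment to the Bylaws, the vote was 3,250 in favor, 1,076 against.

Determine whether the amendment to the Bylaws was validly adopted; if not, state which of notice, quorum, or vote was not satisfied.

Valid — all requirements satisfied.

Notice: 15 days given; 14 required. Satisfied.
Quorum: 10% of 43,176 = 4,317.60, rounded up to 4,318; 4,326 present. Satisfied.
Vote: requires three-fourths of those present (4,326); 3/4 of 4326 = 3244.50, rounded up to 3245, so 3,245 needed; 3,250 in favor. Satisfied.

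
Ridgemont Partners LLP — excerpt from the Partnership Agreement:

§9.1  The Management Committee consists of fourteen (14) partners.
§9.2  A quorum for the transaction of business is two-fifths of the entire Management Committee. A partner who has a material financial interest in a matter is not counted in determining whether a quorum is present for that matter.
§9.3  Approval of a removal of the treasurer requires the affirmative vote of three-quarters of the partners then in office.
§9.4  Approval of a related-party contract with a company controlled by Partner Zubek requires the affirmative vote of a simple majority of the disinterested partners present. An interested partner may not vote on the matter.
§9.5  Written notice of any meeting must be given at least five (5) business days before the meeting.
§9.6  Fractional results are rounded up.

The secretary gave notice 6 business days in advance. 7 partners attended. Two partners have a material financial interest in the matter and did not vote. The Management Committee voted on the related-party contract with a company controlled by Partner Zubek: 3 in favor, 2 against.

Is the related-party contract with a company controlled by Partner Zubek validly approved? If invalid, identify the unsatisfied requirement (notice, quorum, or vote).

Invalid — quorum requirement not satisfied.

Notice: 6 business days given; 5 required (6 ≥ 5). Satisfied.
Quorum: 7 present, but the 2 interested partners do not count, leaving 5. Quorum is 6. Not satisfied.
Vote: the related-party contract with a company controlled by Partner Zubek requires a majority of the disinterested partners present (7 − 2 = 5). A majority of 5 is 3, so 3 affirmative votes are needed; 3 voted in favor. Satisfied. (Moot — without a quorum no business can be validly transacted.)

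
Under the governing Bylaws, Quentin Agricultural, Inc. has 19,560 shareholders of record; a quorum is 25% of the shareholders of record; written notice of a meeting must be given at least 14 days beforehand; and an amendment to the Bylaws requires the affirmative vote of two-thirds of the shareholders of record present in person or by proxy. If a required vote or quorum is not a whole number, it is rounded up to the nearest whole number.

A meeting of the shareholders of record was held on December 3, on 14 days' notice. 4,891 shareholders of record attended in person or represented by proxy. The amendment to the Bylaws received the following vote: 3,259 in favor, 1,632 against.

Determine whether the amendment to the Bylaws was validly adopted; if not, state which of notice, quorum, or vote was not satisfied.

Notice: 14 days given; 14 required. Satisfied.
Quorum: 25% of 19,560 = 4,890; 4,891 present. Satisfied.
Vote: requires two-thirds of those present (4,891); 2/3 of 4891 = 3260.67, rounded up to 3261, so 3,261 needed; 3,259 in favor. Not satisfied.

Invalid — vote requirement not satisfied.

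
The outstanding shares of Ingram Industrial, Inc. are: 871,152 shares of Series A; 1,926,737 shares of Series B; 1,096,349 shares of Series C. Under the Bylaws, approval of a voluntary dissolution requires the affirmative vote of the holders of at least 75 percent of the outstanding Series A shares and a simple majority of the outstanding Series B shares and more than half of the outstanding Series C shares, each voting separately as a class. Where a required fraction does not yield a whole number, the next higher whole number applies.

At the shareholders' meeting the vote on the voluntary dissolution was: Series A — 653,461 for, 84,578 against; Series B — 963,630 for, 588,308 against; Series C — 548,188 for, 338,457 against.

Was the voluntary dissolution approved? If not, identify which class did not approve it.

Series A: 3/4 of 871152 = 653364; 653,364 required, 653,461 in favor — approved.
Series B: a majority of 1926737 is 963369; 963,369 required, 963,630 in favor — approved.
Series C: a majority of 1096349 is 548175; 548,175 required, 548,188 in favor — approved.

Approved — every class gave the required vote.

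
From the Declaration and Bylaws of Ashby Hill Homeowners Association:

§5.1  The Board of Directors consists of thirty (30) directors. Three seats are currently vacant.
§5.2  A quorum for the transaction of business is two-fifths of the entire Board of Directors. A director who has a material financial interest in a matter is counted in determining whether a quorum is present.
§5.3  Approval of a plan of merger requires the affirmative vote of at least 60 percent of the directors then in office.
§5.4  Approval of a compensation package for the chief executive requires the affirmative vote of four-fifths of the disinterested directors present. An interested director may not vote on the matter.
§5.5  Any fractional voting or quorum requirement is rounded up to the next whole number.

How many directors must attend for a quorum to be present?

2/5 of 30 = 12.

12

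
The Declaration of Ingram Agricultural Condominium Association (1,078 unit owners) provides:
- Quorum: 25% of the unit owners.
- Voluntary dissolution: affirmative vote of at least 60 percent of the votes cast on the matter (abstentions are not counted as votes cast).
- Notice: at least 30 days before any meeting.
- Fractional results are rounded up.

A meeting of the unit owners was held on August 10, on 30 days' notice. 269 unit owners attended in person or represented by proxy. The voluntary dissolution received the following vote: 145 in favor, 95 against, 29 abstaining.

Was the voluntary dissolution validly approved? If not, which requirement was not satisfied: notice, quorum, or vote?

Notice: 30 days given; 30 required. Satisfied.
Quorum: 25% of 1,078 = 269.50, rounded up to 270; 269 present. Not satisfied.
Vote: requires three-fifths of the votes cast (269 − 29 abstaining = 240); 3/5 of 240 = 144, so 144 needed; 145 in favor. Satisfied.

Invalid — quorum requirement not satisfied.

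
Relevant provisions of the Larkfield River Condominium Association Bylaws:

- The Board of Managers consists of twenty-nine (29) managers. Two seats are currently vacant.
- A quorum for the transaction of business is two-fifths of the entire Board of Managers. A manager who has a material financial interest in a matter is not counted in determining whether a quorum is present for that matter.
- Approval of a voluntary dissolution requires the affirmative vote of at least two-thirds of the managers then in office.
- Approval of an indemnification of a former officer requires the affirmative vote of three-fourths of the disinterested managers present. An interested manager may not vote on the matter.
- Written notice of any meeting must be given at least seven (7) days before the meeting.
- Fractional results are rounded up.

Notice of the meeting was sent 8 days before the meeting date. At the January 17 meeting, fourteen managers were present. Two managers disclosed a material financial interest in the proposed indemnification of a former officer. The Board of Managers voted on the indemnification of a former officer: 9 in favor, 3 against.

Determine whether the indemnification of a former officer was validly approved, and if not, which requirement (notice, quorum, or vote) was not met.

Valid — all requirements satisfied.

Notice: 8 days given; 7 required (8 ≥ 7). Satisfied.
Quorum: 14 present, but the 2 interested managers do not count, leaving 12. Quorum is 12. Satisfied.
Vote: the indemnification of a former officer requires three-fourths of the disinterested managers present (14 − 2 = 12). 3/4 of 12 = 9, so 9 affirmative votes are needed; 9 voted in favor. Satisfied.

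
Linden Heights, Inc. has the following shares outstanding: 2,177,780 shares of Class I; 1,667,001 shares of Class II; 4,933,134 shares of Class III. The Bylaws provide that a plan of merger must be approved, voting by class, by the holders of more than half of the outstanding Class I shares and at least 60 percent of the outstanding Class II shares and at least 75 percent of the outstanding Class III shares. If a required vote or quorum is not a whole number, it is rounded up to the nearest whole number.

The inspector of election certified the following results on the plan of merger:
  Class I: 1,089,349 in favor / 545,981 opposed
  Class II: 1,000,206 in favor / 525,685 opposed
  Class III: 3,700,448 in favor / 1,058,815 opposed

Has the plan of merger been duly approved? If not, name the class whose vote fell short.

Class I: a majority of 2177780 is 1088891; 1,088,891 required, 1,089,349 in favor — approved.
Class II: 3/5 of 1667001 = 1000200.60, rounded up to 1000201; 1,000,201 required, 1,000,206 in favor — approved.
Class III: 3/4 of 4933134 = 3699850.50, rounded up to 3699851; 3,699,851 required, 3,700,448 in favor — approved.

Approved — every class gave the required vote.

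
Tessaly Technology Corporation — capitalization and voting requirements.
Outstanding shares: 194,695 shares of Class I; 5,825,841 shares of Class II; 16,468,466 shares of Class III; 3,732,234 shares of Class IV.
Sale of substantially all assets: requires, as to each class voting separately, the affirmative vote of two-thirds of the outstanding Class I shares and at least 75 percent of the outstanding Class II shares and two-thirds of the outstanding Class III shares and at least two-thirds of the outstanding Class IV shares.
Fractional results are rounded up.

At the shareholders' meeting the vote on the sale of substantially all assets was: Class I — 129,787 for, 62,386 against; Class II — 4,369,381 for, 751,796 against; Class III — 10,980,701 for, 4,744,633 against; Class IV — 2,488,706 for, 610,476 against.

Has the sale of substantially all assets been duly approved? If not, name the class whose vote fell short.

Class I: 2/3 of 194695 = 129796.67, rounded up to 129797; 129,797 required, 129,787 in favor — not approved.
Class II: 3/4 of 5825841 = 4369380.75, rounded up to 4369381; 4,369,381 required, 4,369,381 in favor — approved.
Class III: 2/3 of 16468466 = 10978977.33, rounded up to 10978978; 10,978,978 required, 10,980,701 in favor — approved.
Class IV: 2/3 of 3732234 = 2488156; 2,488,156 required, 2,488,706 in favor — approved.

Not approved — the Class I shares did not give the required vote.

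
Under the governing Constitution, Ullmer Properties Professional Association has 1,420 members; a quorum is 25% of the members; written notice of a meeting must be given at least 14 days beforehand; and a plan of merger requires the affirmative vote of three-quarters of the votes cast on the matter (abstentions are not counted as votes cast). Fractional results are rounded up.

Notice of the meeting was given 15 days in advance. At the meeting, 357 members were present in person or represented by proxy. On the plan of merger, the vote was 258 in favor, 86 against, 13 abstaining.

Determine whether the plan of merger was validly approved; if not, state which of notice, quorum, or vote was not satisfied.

Valid — all requirements satisfied.

Notice: 15 days given; 14 required. Satisfied.
Quorum: 25% of 1,420 = 355; 357 present. Satisfied.
Vote: requires three-fourths of the votes cast (357 − 13 abstaining = 344); 3/4 of 344 = 258, so 258 needed; 258 in favor. Satisfied.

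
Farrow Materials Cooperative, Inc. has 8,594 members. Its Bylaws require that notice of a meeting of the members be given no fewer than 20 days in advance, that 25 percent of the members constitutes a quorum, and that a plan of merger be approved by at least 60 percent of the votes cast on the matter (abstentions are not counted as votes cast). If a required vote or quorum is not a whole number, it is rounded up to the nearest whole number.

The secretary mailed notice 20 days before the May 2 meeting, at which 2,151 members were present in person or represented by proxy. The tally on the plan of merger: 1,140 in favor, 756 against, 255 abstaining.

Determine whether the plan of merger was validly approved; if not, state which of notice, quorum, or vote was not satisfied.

Notice: 20 days given; 20 required. Satisfied.
Quorum: 25% of 8,594 = 2,148.50, rounded up to 2,149; 2,151 present. Satisfied.
Vote: requires three-fifths of the votes cast (2,151 − 255 abstaining = 1,896); 3/5 of 1896 = 1137.60, rounded up to 1138, so 1,138 needed; 1,140 in favor. Satisfied.

Valid — all requirements satisfied.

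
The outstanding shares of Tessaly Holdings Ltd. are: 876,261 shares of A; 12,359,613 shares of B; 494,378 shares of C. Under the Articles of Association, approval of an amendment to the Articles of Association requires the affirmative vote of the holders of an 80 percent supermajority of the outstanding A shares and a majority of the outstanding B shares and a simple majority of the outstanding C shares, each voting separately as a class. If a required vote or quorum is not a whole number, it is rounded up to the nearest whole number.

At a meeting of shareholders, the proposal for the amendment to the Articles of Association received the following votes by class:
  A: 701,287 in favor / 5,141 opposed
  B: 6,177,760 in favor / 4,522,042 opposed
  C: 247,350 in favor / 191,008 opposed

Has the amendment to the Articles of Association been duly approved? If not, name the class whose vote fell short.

A: 4/5 of 876261 = 701008.80, rounded up to 701009; 701,009 required, 701,287 in favor — approved.
B: a majority of 12359613 is 6179807; 6,179,807 required, 6,177,760 in favor — not approved.
C: a majority of 494378 is 247190; 247,190 required, 247,350 in favor — approved.

Not approved — the B shares did not give the required vote.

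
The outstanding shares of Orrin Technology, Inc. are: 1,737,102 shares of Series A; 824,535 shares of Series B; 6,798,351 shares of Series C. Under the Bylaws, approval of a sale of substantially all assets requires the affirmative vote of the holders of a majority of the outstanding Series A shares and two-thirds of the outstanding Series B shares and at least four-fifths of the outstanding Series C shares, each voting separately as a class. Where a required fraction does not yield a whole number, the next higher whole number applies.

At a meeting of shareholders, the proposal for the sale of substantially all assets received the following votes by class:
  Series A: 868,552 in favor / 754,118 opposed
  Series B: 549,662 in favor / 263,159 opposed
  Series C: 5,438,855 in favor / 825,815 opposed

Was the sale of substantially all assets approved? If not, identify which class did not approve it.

Series A: a majority of 1737102 is 868552; 868,552 required, 868,552 in favor — approved.
Series B: 2/3 of 824535 = 549690; 549,690 required, 549,662 in favor — not approved.
Series C: 4/5 of 6798351 = 5438680.80, rounded up to 5438681; 5,438,681 required, 5,438,855 in favor — approved.

Not approved — the Series B shares did not give the required vote.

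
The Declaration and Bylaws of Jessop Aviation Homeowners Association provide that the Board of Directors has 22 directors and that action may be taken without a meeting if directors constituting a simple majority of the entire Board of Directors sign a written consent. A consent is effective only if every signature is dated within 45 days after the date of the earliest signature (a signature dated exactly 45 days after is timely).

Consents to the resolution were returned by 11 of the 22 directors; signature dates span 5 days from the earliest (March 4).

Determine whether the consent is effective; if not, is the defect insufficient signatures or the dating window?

Not effective — insufficient signatures.

Signatures required: a simple majority of 22 — a majority of 22 is 12, so 12 needed; 11 signed. Insufficient.
Dating window: the latest signature is 5 days after the earliest; the limit is 45 days. Within the window.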